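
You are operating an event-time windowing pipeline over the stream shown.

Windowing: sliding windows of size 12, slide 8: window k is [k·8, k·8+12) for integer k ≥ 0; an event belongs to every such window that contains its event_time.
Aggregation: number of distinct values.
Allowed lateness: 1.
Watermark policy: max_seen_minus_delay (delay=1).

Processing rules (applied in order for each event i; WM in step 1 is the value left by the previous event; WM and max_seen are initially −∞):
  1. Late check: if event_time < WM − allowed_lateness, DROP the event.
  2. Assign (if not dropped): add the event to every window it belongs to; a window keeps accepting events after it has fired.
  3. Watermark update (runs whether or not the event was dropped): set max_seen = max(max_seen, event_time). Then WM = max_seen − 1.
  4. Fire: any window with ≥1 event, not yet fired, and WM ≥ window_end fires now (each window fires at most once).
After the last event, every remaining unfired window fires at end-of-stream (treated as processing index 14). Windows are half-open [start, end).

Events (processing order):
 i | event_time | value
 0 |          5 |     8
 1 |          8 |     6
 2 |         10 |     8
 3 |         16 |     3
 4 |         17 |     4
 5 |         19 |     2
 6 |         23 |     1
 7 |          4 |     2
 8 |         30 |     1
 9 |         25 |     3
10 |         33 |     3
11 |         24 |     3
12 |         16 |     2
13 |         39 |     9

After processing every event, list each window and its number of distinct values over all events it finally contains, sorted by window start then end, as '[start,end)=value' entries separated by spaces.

i=0 t=5 v=8: → [0,12); WM=4
i=1 t=8 v=6: → [8,20),[0,12); WM=7
i=2 t=10 v=8: → [8,20),[0,12); WM=9
i=3 t=16 v=3: → [16,28),[8,20); WM=15; [0,12) fires=2
i=4 t=17 v=4: → [16,28),[8,20); WM=16
i=5 t=19 v=2: → [16,28),[8,20); WM=18
i=6 t=23 v=1: → [16,28); WM=22; [8,20) fires=5
i=7 t=4 v=2: DROP (t<22-1); WM=22
i=8 t=30 v=1: → [24,36); WM=29; [16,28) fires=4
i=9 t=25 v=3: DROP (t<29-1); WM=29
i=10 t=33 v=3: → [32,44),[24,36); WM=32
i=11 t=24 v=3: DROP (t<32-1); WM=32
i=12 t=16 v=2: DROP (t<32-1); WM=32
i=13 t=39 v=9: → [32,44); WM=38; [24,36) fires=2

[0,12)=2 [8,20)=5 [16,28)=4 [24,36)=2 [32,44)=2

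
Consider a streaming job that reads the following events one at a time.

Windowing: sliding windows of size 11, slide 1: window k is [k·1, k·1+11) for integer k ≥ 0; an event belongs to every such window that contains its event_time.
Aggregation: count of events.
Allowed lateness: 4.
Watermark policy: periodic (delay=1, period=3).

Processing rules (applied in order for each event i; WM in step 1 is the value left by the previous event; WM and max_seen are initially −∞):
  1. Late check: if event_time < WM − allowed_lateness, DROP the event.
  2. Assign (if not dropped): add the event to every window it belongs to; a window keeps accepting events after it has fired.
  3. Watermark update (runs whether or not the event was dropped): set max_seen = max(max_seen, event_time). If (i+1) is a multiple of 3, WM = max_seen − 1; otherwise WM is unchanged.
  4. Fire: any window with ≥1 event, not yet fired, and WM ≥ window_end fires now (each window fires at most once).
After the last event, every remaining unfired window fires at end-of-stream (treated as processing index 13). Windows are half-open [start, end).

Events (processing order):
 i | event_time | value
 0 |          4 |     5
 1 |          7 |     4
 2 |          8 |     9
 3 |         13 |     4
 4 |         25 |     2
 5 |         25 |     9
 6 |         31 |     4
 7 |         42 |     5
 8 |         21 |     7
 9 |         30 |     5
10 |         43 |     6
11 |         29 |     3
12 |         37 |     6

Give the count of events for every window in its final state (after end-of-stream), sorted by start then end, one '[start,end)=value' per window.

i=0 t=4 v=5: → [4,15),[3,14),[2,13),[1,12),[0,11); WM=−∞
i=1 t=7 v=4: → [7,18),[6,17),[5,16),[4,15),[3,14),[2,13),[1,12),[0,11); WM=−∞
i=2 t=8 v=9: → [8,19),[7,18),[6,17),[5,16),[4,15),[3,14),[2,13),[1,12),[0,11); WM=7
i=3 t=13 v=4: → [13,24),[12,23),[11,22),[10,21),[9,20),[8,19),[7,18),[6,17),[5,16),[4,15),[3,14); WM=7
i=4 t=25 v=2: → [25,36),[24,35),[23,34),[22,33),[21,32),[20,31),[19,30),[18,29),[17,28),[16,27),[15,26); WM=7
i=5 t=25 v=9: → [25,36),[24,35),[23,34),[22,33),[21,32),[20,31),[19,30),[18,29),[17,28),[16,27),[15,26); WM=24; [0,11) fires=3 [1,12) fires=3 [2,13) fires=3 [3,14) fires=4 [4,15) fires=4 [5,16) fires=3 [6,17) fires=3 [7,18) fires=3 [8,19) fires=2 [9,20) fires=1 [10,21) fires=1 [11,22) fires=1 [12,23) fires=1 [13,24) fires=1
i=6 t=31 v=4: → [31,42),[30,41),[29,40),[28,39),[27,38),[26,37),[25,36),[24,35),[23,34),[22,33),[21,32); WM=24
i=7 t=42 v=5: → [42,53),[41,52),[40,51),[39,50),[38,49),[37,48),[36,47),[35,46),[34,45),[33,44),[32,43); WM=24
i=8 t=21 v=7: → [21,32),[20,31),[19,30),[18,29),[17,28),[16,27),[15,26),[14,25),[13,24),[12,23),[11,22); WM=41; [14,25) fires=1 [15,26) fires=3 [16,27) fires=3 [17,28) fires=3 [18,29) fires=3 [19,30) fires=3 [20,31) fires=3 [21,32) fires=4 [22,33) fires=3 [23,34) fires=3 [24,35) fires=3 [25,36) fires=3 [26,37) fires=1 [27,38) fires=1 [28,39) fires=1 [29,40) fires=1 [30,41) fires=1
i=9 t=30 v=5: DROP (t<41-4); WM=41
i=10 t=43 v=6: → [43,54),[42,53),[41,52),[40,51),[39,50),[38,49),[37,48),[36,47),[35,46),[34,45),[33,44); WM=41
i=11 t=29 v=3: DROP (t<41-4); WM=42; [31,42) fires=1
i=12 t=37 v=6: DROP (t<42-4); WM=42

[0,11)=3 [1,12)=3 [2,13)=3 [3,14)=4 [4,15)=4 [5,16)=3 [6,17)=3 [7,18)=3 [8,19)=2 [9,20)=1 [10,21)=1 [11,22)=2 [12,23)=2 [13,24)=2 [14,25)=1 [15,26)=3 [16,27)=3 [17,28)=3 [18,29)=3 [19,30)=3 [20,31)=3 [21,32)=4 [22,33)=3 [23,34)=3 [24,35)=3 [25,36)=3 [26,37)=1 [27,38)=1 [28,39)=1 [29,40)=1 [30,41)=1 [31,42)=1 [32,43)=1 [33,44)=2 [34,45)=2 [35,46)=2 [36,47)=2 [37,48)=2 [38,49)=2 [39,50)=2 [40,51)=2 [41,52)=2 [42,53)=2 [43,54)=1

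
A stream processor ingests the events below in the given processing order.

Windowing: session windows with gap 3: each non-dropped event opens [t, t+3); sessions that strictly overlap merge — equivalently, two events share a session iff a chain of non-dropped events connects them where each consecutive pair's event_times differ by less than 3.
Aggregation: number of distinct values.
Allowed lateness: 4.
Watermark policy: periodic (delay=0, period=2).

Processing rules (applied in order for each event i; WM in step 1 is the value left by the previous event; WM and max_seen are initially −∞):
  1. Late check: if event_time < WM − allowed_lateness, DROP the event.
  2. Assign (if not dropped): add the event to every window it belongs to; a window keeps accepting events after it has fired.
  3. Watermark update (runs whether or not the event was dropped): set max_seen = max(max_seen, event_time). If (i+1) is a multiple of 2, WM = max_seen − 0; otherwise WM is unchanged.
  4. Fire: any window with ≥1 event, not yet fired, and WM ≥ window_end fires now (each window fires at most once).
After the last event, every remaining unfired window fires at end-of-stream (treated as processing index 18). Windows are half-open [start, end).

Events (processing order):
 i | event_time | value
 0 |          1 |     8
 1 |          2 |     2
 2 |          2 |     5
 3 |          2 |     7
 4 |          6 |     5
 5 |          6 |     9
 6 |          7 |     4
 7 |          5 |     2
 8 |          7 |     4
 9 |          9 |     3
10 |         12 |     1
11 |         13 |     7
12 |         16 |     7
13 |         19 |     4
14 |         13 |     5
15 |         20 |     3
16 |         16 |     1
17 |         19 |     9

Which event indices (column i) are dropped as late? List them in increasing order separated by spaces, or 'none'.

i=0 t=1 v=8: → [1,4); WM=−∞
i=1 t=2 v=2: → [1,5); WM=2
i=2 t=2 v=5: → [1,5); WM=2
i=3 t=2 v=7: → [1,5); WM=2
i=4 t=6 v=5: → [6,9); WM=2
i=5 t=6 v=9: → [6,9); WM=6
i=6 t=7 v=4: → [6,10); WM=6
i=7 t=5 v=2: → [5,10); WM=7
i=8 t=7 v=4: → [5,10); WM=7
i=9 t=9 v=3: → [5,12); WM=9
i=10 t=12 v=1: → [12,15); WM=9
i=11 t=13 v=7: → [12,16); WM=13
i=12 t=16 v=7: → [16,19); WM=13
i=13 t=19 v=4: → [19,22); WM=19
i=14 t=13 v=5: DROP (t<19-4); WM=19
i=15 t=20 v=3: → [19,23); WM=20
i=16 t=16 v=1: → [16,19); WM=20
i=17 t=19 v=9: → [19,23); WM=20

14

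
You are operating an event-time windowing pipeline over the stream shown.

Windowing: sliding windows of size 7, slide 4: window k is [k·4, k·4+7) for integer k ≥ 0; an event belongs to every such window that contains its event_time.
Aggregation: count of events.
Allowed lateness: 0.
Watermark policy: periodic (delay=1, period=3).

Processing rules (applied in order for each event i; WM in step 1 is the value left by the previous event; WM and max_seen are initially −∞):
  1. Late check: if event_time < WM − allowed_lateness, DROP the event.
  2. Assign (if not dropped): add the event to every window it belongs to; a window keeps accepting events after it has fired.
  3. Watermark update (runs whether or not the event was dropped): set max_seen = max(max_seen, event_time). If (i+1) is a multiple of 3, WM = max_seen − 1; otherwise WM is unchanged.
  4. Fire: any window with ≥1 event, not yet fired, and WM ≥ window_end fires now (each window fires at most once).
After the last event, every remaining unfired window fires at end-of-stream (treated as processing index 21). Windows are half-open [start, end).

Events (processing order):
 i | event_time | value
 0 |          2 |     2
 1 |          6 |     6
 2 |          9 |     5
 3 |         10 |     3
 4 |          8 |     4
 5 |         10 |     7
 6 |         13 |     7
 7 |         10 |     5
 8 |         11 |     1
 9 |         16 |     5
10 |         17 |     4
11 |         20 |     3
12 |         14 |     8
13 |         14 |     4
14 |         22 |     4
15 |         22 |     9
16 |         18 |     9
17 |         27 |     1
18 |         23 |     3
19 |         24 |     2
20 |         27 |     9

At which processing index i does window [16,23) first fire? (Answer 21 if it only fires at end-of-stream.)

i=0 t=2 v=2: → [0,7); WM=−∞
i=1 t=6 v=6: → [4,11),[0,7); WM=−∞
i=2 t=9 v=5: → [8,15),[4,11); WM=8; [0,7) fires=2
i=3 t=10 v=3: → [8,15),[4,11); WM=8
i=4 t=8 v=4: → [8,15),[4,11); WM=8
i=5 t=10 v=7: → [8,15),[4,11); WM=9
i=6 t=13 v=7: → [12,19),[8,15); WM=9
i=7 t=10 v=5: → [8,15),[4,11); WM=9
i=8 t=11 v=1: → [8,15); WM=12; [4,11) fires=6
i=9 t=16 v=5: → [16,23),[12,19); WM=12
i=10 t=17 v=4: → [16,23),[12,19); WM=12
i=11 t=20 v=3: → [20,27),[16,23); WM=19; [8,15) fires=7 [12,19) fires=3
i=12 t=14 v=8: DROP (t<19-0); WM=19
i=13 t=14 v=4: DROP (t<19-0); WM=19
i=14 t=22 v=4: → [20,27),[16,23); WM=21
i=15 t=22 v=9: → [20,27),[16,23); WM=21
i=16 t=18 v=9: DROP (t<21-0); WM=21
i=17 t=27 v=1: → [24,31); WM=26; [16,23) fires=5
i=18 t=23 v=3: DROP (t<26-0); WM=26
i=19 t=24 v=2: DROP (t<26-0); WM=26
i=20 t=27 v=9: → [24,31); WM=26

17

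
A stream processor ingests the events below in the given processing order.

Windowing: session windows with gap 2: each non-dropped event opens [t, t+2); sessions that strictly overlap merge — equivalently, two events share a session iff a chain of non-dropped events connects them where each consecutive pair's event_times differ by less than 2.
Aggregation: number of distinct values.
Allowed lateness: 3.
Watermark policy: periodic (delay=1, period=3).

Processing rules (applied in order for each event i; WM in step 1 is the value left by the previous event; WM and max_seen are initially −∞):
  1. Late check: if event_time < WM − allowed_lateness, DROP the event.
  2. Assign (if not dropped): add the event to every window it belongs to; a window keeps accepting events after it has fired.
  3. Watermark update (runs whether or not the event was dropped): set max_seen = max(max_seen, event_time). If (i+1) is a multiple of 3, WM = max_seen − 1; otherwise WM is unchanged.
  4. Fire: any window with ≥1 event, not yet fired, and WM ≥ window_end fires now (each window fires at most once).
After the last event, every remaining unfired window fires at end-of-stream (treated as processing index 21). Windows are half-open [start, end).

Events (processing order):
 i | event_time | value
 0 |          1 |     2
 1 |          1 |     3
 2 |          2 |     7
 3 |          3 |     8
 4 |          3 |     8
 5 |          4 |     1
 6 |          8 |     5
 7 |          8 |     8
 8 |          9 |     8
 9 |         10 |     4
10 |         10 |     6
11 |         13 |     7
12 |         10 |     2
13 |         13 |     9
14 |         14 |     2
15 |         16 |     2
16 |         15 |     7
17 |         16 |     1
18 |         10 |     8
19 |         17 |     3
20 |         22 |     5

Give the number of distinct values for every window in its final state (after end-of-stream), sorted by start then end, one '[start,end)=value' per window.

[1,6)=5 [8,12)=5 [13,19)=5 [22,24)=1

i=0 t=1 v=2: → [1,3); WM=−∞
i=1 t=1 v=3: → [1,3); WM=−∞
i=2 t=2 v=7: → [1,4); WM=1
i=3 t=3 v=8: → [1,5); WM=1
i=4 t=3 v=8: → [1,5); WM=1
i=5 t=4 v=1: → [1,6); WM=3
i=6 t=8 v=5: → [8,10); WM=3
i=7 t=8 v=8: → [8,10); WM=3
i=8 t=9 v=8: → [8,11); WM=8
i=9 t=10 v=4: → [8,12); WM=8
i=10 t=10 v=6: → [8,12); WM=8
i=11 t=13 v=7: → [13,15); WM=12
i=12 t=10 v=2: → [8,12); WM=12
i=13 t=13 v=9: → [13,15); WM=12
i=14 t=14 v=2: → [13,16); WM=13
i=15 t=16 v=2: → [16,18); WM=13
i=16 t=15 v=7: → [13,18); WM=13
i=17 t=16 v=1: → [13,18); WM=15
i=18 t=10 v=8: DROP (t<15-3); WM=15
i=19 t=17 v=3: → [13,19); WM=15
i=20 t=22 v=5: → [22,24); WM=21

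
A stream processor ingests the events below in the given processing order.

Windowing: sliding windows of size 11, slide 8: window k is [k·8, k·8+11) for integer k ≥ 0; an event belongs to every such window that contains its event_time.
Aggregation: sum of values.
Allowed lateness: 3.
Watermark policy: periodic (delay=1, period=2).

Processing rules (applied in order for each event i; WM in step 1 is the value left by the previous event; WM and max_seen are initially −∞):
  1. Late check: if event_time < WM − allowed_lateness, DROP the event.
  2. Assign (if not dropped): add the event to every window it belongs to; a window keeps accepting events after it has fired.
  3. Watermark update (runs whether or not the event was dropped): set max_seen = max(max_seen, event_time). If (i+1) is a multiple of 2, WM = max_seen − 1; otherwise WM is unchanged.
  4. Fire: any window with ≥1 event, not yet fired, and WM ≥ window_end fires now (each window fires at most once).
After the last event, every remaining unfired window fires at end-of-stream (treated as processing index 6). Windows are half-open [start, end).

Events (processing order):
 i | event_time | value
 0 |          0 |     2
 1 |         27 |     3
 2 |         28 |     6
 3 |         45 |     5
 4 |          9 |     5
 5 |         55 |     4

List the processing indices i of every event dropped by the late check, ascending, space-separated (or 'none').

4

i=0 t=0 v=2: → [0,11); WM=−∞
i=1 t=27 v=3: → [24,35); WM=26; [0,11) fires=2
i=2 t=28 v=6: → [24,35); WM=26
i=3 t=45 v=5: → [40,51); WM=44; [24,35) fires=9
i=4 t=9 v=5: DROP (t<44-3); WM=44
i=5 t=55 v=4: → [48,59); WM=54; [40,51) fires=5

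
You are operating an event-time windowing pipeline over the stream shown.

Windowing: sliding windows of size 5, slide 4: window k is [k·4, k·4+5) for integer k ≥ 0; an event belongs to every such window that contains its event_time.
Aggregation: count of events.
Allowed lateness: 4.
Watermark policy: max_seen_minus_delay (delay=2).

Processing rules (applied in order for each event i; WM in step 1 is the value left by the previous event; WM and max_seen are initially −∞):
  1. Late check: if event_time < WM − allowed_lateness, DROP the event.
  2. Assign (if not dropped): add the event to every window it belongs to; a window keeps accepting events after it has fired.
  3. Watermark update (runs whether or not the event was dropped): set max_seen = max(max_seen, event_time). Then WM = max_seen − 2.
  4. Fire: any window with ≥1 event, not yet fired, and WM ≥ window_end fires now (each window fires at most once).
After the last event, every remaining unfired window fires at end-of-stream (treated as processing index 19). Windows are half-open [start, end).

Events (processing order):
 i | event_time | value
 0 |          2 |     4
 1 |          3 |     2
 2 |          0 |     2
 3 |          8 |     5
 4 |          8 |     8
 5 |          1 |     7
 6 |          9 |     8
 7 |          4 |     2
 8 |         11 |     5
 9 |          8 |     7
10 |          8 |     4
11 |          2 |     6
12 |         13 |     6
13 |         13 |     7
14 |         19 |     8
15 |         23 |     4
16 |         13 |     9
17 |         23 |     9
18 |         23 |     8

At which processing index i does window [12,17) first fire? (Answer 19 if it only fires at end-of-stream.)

i=0 t=2 v=4: → [0,5); WM=0
i=1 t=3 v=2: → [0,5); WM=1
i=2 t=0 v=2: → [0,5); WM=1
i=3 t=8 v=5: → [8,13),[4,9); WM=6; [0,5) fires=3
i=4 t=8 v=8: → [8,13),[4,9); WM=6
i=5 t=1 v=7: DROP (t<6-4); WM=6
i=6 t=9 v=8: → [8,13); WM=7
i=7 t=4 v=2: → [4,9),[0,5); WM=7
i=8 t=11 v=5: → [8,13); WM=9; [4,9) fires=3
i=9 t=8 v=7: → [8,13),[4,9); WM=9
i=10 t=8 v=4: → [8,13),[4,9); WM=9
i=11 t=2 v=6: DROP (t<9-4); WM=9
i=12 t=13 v=6: → [12,17); WM=11
i=13 t=13 v=7: → [12,17); WM=11
i=14 t=19 v=8: → [16,21); WM=17; [8,13) fires=6 [12,17) fires=2
i=15 t=23 v=4: → [20,25); WM=21; [16,21) fires=1
i=16 t=13 v=9: DROP (t<21-4); WM=21
i=17 t=23 v=9: → [20,25); WM=21
i=18 t=23 v=8: → [20,25); WM=21

14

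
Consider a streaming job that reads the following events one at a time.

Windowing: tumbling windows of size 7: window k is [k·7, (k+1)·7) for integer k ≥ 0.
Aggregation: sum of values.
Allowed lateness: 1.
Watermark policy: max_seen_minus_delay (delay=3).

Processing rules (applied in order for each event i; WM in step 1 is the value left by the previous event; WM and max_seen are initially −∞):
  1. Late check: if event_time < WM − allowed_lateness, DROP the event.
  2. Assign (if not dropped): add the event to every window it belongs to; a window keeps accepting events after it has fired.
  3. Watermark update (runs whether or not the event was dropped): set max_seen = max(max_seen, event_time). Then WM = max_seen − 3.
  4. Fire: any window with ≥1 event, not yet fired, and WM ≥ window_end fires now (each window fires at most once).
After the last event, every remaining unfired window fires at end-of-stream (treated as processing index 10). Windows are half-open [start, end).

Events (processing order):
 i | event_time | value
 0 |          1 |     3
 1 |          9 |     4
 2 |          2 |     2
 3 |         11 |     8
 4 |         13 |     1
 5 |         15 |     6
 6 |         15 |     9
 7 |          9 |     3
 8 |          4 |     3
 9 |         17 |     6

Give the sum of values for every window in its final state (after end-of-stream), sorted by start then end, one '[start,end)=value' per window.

i=0 t=1 v=3: → [0,7); WM=-2
i=1 t=9 v=4: → [7,14); WM=6
i=2 t=2 v=2: DROP (t<6-1); WM=6
i=3 t=11 v=8: → [7,14); WM=8; [0,7) fires=3
i=4 t=13 v=1: → [7,14); WM=10
i=5 t=15 v=6: → [14,21); WM=12
i=6 t=15 v=9: → [14,21); WM=12
i=7 t=9 v=3: DROP (t<12-1); WM=12
i=8 t=4 v=3: DROP (t<12-1); WM=12
i=9 t=17 v=6: → [14,21); WM=14; [7,14) fires=13

[0,7)=3 [7,14)=13 [14,21)=21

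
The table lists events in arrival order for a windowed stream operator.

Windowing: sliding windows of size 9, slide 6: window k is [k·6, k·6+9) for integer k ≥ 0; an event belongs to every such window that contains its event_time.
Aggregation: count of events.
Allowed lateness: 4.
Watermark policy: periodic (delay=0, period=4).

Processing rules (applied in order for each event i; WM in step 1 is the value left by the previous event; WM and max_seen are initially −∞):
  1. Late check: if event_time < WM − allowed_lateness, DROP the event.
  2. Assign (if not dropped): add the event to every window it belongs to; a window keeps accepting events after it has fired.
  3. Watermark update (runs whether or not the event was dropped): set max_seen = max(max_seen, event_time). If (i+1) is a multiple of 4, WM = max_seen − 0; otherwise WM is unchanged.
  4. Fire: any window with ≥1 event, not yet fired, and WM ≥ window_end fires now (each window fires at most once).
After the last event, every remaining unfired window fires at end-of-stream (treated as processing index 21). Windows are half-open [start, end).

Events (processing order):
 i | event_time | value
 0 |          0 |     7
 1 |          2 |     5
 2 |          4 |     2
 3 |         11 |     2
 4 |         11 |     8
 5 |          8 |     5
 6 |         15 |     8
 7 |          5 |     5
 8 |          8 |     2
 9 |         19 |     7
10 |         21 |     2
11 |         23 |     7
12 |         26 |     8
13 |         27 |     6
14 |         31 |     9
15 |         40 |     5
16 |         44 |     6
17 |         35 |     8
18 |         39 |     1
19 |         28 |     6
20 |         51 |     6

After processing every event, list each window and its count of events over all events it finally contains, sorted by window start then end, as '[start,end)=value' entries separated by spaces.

[0,9)=4 [6,15)=3 [12,21)=2 [18,27)=4 [24,33)=3 [30,39)=1 [36,45)=3 [42,51)=1 [48,57)=1

i=0 t=0 v=7: → [0,9); WM=−∞
i=1 t=2 v=5: → [0,9); WM=−∞
i=2 t=4 v=2: → [0,9); WM=−∞
i=3 t=11 v=2: → [6,15); WM=11; [0,9) fires=3
i=4 t=11 v=8: → [6,15); WM=11
i=5 t=8 v=5: → [6,15),[0,9); WM=11
i=6 t=15 v=8: → [12,21); WM=11
i=7 t=5 v=5: DROP (t<11-4); WM=15; [6,15) fires=3
i=8 t=8 v=2: DROP (t<15-4); WM=15
i=9 t=19 v=7: → [18,27),[12,21); WM=15
i=10 t=21 v=2: → [18,27); WM=15
i=11 t=23 v=7: → [18,27); WM=23; [12,21) fires=2
i=12 t=26 v=8: → [24,33),[18,27); WM=23
i=13 t=27 v=6: → [24,33); WM=23
i=14 t=31 v=9: → [30,39),[24,33); WM=23
i=15 t=40 v=5: → [36,45); WM=40; [18,27) fires=4 [24,33) fires=3 [30,39) fires=1
i=16 t=44 v=6: → [42,51),[36,45); WM=40
i=17 t=35 v=8: DROP (t<40-4); WM=40
i=18 t=39 v=1: → [36,45); WM=40
i=19 t=28 v=6: DROP (t<40-4); WM=44
i=20 t=51 v=6: → [48,57); WM=44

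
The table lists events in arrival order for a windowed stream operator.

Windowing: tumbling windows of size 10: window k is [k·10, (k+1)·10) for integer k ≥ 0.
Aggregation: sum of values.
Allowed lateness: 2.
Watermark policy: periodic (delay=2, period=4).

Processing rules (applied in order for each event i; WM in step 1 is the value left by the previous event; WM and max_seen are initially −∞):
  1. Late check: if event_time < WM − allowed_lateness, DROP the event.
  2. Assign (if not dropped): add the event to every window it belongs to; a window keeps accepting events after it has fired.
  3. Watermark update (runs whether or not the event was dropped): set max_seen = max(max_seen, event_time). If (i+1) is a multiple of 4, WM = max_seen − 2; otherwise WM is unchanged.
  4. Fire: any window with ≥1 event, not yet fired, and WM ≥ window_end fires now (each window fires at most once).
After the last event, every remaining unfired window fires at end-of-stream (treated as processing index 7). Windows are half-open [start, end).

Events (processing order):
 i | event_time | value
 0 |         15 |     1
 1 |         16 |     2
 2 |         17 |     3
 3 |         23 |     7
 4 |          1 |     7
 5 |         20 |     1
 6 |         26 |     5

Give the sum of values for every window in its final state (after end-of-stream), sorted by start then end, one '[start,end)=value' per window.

i=0 t=15 v=1: → [10,20); WM=−∞
i=1 t=16 v=2: → [10,20); WM=−∞
i=2 t=17 v=3: → [10,20); WM=−∞
i=3 t=23 v=7: → [20,30); WM=21; [10,20) fires=6
i=4 t=1 v=7: DROP (t<21-2); WM=21
i=5 t=20 v=1: → [20,30); WM=21
i=6 t=26 v=5: → [20,30); WM=21

[10,20)=6 [20,30)=13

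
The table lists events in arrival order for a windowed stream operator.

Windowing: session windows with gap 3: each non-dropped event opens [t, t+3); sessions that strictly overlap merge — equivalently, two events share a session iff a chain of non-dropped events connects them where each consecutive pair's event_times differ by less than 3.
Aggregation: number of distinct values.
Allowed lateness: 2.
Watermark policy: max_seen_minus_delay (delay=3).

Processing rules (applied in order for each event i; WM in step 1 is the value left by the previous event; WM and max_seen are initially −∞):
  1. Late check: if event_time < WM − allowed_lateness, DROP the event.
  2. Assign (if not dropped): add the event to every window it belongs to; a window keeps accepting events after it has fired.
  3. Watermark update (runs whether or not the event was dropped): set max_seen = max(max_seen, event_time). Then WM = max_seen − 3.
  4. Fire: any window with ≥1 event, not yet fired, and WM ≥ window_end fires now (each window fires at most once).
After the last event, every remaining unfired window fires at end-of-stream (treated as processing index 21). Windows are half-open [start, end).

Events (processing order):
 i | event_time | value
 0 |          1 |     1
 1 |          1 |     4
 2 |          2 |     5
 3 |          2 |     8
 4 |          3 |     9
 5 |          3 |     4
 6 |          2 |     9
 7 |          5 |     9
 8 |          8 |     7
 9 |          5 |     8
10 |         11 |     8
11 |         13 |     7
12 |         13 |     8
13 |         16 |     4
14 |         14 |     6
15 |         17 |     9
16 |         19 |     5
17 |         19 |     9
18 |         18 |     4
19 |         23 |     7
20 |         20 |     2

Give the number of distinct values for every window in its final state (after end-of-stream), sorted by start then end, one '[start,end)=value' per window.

[1,8)=5 [8,11)=1 [11,23)=7 [23,26)=1

i=0 t=1 v=1: → [1,4); WM=-2
i=1 t=1 v=4: → [1,4); WM=-2
i=2 t=2 v=5: → [1,5); WM=-1
i=3 t=2 v=8: → [1,5); WM=-1
i=4 t=3 v=9: → [1,6); WM=0
i=5 t=3 v=4: → [1,6); WM=0
i=6 t=2 v=9: → [1,6); WM=0
i=7 t=5 v=9: → [1,8); WM=2
i=8 t=8 v=7: → [8,11); WM=5
i=9 t=5 v=8: → [1,8); WM=5
i=10 t=11 v=8: → [11,14); WM=8
i=11 t=13 v=7: → [11,16); WM=10
i=12 t=13 v=8: → [11,16); WM=10
i=13 t=16 v=4: → [16,19); WM=13
i=14 t=14 v=6: → [11,19); WM=13
i=15 t=17 v=9: → [11,20); WM=14
i=16 t=19 v=5: → [11,22); WM=16
i=17 t=19 v=9: → [11,22); WM=16
i=18 t=18 v=4: → [11,22); WM=16
i=19 t=23 v=7: → [23,26); WM=20
i=20 t=20 v=2: → [11,23); WM=20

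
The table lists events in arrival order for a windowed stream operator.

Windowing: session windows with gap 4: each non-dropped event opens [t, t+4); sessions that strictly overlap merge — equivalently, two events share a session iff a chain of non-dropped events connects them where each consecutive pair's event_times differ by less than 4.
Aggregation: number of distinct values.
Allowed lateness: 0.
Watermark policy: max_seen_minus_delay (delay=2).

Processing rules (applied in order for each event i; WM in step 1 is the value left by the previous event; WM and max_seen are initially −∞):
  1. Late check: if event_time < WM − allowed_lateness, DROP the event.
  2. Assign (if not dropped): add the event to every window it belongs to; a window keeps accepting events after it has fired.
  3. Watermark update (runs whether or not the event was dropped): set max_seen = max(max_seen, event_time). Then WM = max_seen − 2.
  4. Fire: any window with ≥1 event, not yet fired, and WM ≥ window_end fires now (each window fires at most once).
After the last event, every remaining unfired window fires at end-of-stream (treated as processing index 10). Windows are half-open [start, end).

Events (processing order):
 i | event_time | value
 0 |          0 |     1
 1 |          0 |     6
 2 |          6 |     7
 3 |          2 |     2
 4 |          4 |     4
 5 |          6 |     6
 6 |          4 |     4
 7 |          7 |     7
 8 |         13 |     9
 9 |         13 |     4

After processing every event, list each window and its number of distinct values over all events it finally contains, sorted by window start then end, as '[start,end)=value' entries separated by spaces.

[0,4)=2 [4,11)=3 [13,17)=2

i=0 t=0 v=1: → [0,4); WM=-2
i=1 t=0 v=6: → [0,4); WM=-2
i=2 t=6 v=7: → [6,10); WM=4
i=3 t=2 v=2: DROP (t<4-0); WM=4
i=4 t=4 v=4: → [4,10); WM=4
i=5 t=6 v=6: → [4,10); WM=4
i=6 t=4 v=4: → [4,10); WM=4
i=7 t=7 v=7: → [4,11); WM=5
i=8 t=13 v=9: → [13,17); WM=11
i=9 t=13 v=4: → [13,17); WM=11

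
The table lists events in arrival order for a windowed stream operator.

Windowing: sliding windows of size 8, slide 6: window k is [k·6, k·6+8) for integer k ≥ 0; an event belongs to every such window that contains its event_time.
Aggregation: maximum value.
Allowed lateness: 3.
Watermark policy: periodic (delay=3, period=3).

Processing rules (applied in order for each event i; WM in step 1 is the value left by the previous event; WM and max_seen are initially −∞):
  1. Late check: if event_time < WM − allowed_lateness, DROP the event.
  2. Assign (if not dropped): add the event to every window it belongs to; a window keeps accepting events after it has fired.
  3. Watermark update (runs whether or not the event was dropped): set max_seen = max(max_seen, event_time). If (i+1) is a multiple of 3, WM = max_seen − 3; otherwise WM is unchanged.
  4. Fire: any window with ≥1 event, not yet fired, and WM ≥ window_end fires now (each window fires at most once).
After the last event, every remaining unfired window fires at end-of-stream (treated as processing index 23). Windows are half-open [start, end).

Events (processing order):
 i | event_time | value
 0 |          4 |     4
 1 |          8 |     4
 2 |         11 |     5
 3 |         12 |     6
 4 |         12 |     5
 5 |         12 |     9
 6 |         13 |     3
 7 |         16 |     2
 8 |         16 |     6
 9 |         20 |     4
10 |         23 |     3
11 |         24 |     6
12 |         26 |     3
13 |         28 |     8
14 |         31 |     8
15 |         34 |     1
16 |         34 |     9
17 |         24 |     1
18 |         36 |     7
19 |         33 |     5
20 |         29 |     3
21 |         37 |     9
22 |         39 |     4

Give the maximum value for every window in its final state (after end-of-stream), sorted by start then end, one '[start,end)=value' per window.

[0,8)=4 [6,14)=9 [12,20)=9 [18,26)=6 [24,32)=8 [30,38)=9 [36,44)=9

i=0 t=4 v=4: → [0,8); WM=−∞
i=1 t=8 v=4: → [6,14); WM=−∞
i=2 t=11 v=5: → [6,14); WM=8; [0,8) fires=4
i=3 t=12 v=6: → [12,20),[6,14); WM=8
i=4 t=12 v=5: → [12,20),[6,14); WM=8
i=5 t=12 v=9: → [12,20),[6,14); WM=9
i=6 t=13 v=3: → [12,20),[6,14); WM=9
i=7 t=16 v=2: → [12,20); WM=9
i=8 t=16 v=6: → [12,20); WM=13
i=9 t=20 v=4: → [18,26); WM=13
i=10 t=23 v=3: → [18,26); WM=13
i=11 t=24 v=6: → [24,32),[18,26); WM=21; [6,14) fires=9 [12,20) fires=9
i=12 t=26 v=3: → [24,32); WM=21
i=13 t=28 v=8: → [24,32); WM=21
i=14 t=31 v=8: → [30,38),[24,32); WM=28; [18,26) fires=6
i=15 t=34 v=1: → [30,38); WM=28
i=16 t=34 v=9: → [30,38); WM=28
i=17 t=24 v=1: DROP (t<28-3); WM=31
i=18 t=36 v=7: → [36,44),[30,38); WM=31
i=19 t=33 v=5: → [30,38); WM=31
i=20 t=29 v=3: → [24,32); WM=33; [24,32) fires=8
i=21 t=37 v=9: → [36,44),[30,38); WM=33
i=22 t=39 v=4: → [36,44); WM=33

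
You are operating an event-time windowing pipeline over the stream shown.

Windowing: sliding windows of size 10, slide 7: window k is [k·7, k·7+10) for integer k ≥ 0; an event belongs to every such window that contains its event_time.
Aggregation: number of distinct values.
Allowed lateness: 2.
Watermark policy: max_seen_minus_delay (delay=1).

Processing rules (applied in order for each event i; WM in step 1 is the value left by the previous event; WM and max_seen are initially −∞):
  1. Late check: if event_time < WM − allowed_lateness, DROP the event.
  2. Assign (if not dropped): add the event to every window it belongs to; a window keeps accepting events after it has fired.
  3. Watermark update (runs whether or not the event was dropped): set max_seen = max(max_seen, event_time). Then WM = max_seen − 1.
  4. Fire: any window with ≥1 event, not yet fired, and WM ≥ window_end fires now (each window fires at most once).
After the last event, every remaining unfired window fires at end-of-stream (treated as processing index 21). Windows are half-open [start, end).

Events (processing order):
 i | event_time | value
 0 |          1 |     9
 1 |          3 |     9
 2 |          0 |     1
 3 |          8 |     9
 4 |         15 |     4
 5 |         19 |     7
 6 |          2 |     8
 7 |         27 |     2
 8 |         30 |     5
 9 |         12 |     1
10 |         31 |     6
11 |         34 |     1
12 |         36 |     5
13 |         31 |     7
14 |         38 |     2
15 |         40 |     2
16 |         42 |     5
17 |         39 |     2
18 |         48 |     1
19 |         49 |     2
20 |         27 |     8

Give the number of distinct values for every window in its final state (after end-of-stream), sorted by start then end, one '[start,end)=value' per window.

i=0 t=1 v=9: → [0,10); WM=0
i=1 t=3 v=9: → [0,10); WM=2
i=2 t=0 v=1: → [0,10); WM=2
i=3 t=8 v=9: → [7,17),[0,10); WM=7
i=4 t=15 v=4: → [14,24),[7,17); WM=14; [0,10) fires=2
i=5 t=19 v=7: → [14,24); WM=18; [7,17) fires=2
i=6 t=2 v=8: DROP (t<18-2); WM=18
i=7 t=27 v=2: → [21,31); WM=26; [14,24) fires=2
i=8 t=30 v=5: → [28,38),[21,31); WM=29
i=9 t=12 v=1: DROP (t<29-2); WM=29
i=10 t=31 v=6: → [28,38); WM=30
i=11 t=34 v=1: → [28,38); WM=33; [21,31) fires=2
i=12 t=36 v=5: → [35,45),[28,38); WM=35
i=13 t=31 v=7: DROP (t<35-2); WM=35
i=14 t=38 v=2: → [35,45); WM=37
i=15 t=40 v=2: → [35,45); WM=39; [28,38) fires=3
i=16 t=42 v=5: → [42,52),[35,45); WM=41
i=17 t=39 v=2: → [35,45); WM=41
i=18 t=48 v=1: → [42,52); WM=47; [35,45) fires=2
i=19 t=49 v=2: → [49,59),[42,52); WM=48
i=20 t=27 v=8: DROP (t<48-2); WM=48

[0,10)=2 [7,17)=2 [14,24)=2 [21,31)=2 [28,38)=3 [35,45)=2 [42,52)=3 [49,59)=1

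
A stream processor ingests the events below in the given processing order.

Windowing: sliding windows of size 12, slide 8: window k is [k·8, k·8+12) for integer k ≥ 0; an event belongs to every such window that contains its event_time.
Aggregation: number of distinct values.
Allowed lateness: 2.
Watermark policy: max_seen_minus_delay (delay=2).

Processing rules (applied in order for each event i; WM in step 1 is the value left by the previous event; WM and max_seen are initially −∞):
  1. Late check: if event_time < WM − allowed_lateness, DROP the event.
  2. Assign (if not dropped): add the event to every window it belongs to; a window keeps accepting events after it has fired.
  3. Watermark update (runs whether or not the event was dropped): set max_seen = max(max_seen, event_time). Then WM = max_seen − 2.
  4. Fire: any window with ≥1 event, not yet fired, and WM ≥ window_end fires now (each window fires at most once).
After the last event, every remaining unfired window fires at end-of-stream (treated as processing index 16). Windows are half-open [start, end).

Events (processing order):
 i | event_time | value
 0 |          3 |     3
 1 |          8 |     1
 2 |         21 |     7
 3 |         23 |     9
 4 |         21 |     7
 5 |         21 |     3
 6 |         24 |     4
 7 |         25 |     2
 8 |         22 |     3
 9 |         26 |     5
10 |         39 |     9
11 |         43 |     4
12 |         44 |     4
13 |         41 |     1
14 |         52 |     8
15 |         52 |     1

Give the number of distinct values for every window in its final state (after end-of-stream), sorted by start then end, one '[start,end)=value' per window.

i=0 t=3 v=3: → [0,12); WM=1
i=1 t=8 v=1: → [8,20),[0,12); WM=6
i=2 t=21 v=7: → [16,28); WM=19; [0,12) fires=2
i=3 t=23 v=9: → [16,28); WM=21; [8,20) fires=1
i=4 t=21 v=7: → [16,28); WM=21
i=5 t=21 v=3: → [16,28); WM=21
i=6 t=24 v=4: → [24,36),[16,28); WM=22
i=7 t=25 v=2: → [24,36),[16,28); WM=23
i=8 t=22 v=3: → [16,28); WM=23
i=9 t=26 v=5: → [24,36),[16,28); WM=24
i=10 t=39 v=9: → [32,44); WM=37; [16,28) fires=6 [24,36) fires=3
i=11 t=43 v=4: → [40,52),[32,44); WM=41
i=12 t=44 v=4: → [40,52); WM=42
i=13 t=41 v=1: → [40,52),[32,44); WM=42
i=14 t=52 v=8: → [48,60); WM=50; [32,44) fires=3
i=15 t=52 v=1: → [48,60); WM=50

[0,12)=2 [8,20)=1 [16,28)=6 [24,36)=3 [32,44)=3 [40,52)=2 [48,60)=2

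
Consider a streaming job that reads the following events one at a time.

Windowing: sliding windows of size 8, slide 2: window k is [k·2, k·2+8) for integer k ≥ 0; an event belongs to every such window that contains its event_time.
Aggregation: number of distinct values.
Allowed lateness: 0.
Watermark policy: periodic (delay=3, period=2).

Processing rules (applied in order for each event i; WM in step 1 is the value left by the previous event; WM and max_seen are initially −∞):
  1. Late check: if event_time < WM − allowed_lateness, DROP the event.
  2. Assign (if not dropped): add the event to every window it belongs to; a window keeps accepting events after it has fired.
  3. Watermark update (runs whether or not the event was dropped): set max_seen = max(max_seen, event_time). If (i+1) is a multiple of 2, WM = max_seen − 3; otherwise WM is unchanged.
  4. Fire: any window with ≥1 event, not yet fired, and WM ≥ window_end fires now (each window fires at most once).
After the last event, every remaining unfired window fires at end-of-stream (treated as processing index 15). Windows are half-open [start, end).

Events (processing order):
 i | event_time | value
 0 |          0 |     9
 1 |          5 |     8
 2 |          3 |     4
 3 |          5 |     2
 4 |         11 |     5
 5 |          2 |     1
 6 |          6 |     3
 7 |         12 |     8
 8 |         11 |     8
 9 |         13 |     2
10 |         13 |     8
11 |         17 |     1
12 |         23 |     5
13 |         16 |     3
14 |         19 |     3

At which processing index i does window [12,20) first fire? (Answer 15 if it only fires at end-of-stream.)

i=0 t=0 v=9: → [0,8); WM=−∞
i=1 t=5 v=8: → [4,12),[2,10),[0,8); WM=2
i=2 t=3 v=4: → [2,10),[0,8); WM=2
i=3 t=5 v=2: → [4,12),[2,10),[0,8); WM=2
i=4 t=11 v=5: → [10,18),[8,16),[6,14),[4,12); WM=2
i=5 t=2 v=1: → [2,10),[0,8); WM=8; [0,8) fires=5
i=6 t=6 v=3: DROP (t<8-0); WM=8
i=7 t=12 v=8: → [12,20),[10,18),[8,16),[6,14); WM=9
i=8 t=11 v=8: → [10,18),[8,16),[6,14),[4,12); WM=9
i=9 t=13 v=2: → [12,20),[10,18),[8,16),[6,14); WM=10; [2,10) fires=4
i=10 t=13 v=8: → [12,20),[10,18),[8,16),[6,14); WM=10
i=11 t=17 v=1: → [16,24),[14,22),[12,20),[10,18); WM=14; [4,12) fires=3 [6,14) fires=3
i=12 t=23 v=5: → [22,30),[20,28),[18,26),[16,24); WM=14
i=13 t=16 v=3: → [16,24),[14,22),[12,20),[10,18); WM=20; [8,16) fires=3 [10,18) fires=5 [12,20) fires=4
i=14 t=19 v=3: DROP (t<20-0); WM=20

13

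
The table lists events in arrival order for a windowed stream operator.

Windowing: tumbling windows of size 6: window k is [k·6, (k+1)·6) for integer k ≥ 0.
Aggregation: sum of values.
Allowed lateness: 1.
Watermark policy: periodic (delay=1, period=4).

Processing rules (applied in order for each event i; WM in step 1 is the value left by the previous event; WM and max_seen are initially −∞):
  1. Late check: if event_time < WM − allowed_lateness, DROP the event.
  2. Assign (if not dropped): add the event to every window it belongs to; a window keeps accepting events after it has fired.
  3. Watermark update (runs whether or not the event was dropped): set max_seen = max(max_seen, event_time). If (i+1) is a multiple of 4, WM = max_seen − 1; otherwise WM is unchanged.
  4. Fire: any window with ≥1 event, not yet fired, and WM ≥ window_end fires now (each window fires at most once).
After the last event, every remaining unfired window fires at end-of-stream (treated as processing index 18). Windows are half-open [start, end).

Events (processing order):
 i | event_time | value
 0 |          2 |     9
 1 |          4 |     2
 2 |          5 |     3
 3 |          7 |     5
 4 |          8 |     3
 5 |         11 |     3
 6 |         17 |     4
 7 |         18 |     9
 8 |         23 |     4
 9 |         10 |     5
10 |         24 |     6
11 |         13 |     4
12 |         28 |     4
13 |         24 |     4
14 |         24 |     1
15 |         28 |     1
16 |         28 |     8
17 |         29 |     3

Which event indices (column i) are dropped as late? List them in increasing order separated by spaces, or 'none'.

i=0 t=2 v=9: → [0,6); WM=−∞
i=1 t=4 v=2: → [0,6); WM=−∞
i=2 t=5 v=3: → [0,6); WM=−∞
i=3 t=7 v=5: → [6,12); WM=6; [0,6) fires=14
i=4 t=8 v=3: → [6,12); WM=6
i=5 t=11 v=3: → [6,12); WM=6
i=6 t=17 v=4: → [12,18); WM=6
i=7 t=18 v=9: → [18,24); WM=17; [6,12) fires=11
i=8 t=23 v=4: → [18,24); WM=17
i=9 t=10 v=5: DROP (t<17-1); WM=17
i=10 t=24 v=6: → [24,30); WM=17
i=11 t=13 v=4: DROP (t<17-1); WM=23; [12,18) fires=4
i=12 t=28 v=4: → [24,30); WM=23
i=13 t=24 v=4: → [24,30); WM=23
i=14 t=24 v=1: → [24,30); WM=23
i=15 t=28 v=1: → [24,30); WM=27; [18,24) fires=13
i=16 t=28 v=8: → [24,30); WM=27
i=17 t=29 v=3: → [24,30); WM=27

9 11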